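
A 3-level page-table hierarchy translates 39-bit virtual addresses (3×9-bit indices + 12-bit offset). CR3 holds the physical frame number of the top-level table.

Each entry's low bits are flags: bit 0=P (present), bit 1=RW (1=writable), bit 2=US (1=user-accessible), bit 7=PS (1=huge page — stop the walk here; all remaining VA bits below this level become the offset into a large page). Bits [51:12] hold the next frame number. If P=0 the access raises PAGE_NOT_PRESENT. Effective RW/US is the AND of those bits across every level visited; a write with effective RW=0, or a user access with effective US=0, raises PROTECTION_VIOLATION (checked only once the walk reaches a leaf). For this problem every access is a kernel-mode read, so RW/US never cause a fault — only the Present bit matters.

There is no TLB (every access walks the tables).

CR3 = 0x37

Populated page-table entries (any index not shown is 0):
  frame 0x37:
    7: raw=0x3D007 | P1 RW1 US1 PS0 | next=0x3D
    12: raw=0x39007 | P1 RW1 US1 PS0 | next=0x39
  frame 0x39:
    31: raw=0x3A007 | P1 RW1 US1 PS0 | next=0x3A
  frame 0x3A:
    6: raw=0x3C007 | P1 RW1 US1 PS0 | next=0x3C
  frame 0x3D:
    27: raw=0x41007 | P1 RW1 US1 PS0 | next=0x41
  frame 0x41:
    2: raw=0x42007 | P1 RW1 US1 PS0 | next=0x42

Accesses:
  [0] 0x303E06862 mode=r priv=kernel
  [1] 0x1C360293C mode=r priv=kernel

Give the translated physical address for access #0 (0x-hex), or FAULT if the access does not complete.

Walk each access:
#0 VA=0x303E06862 (r,kernel):
  [0] read 0x37 idx=12: raw=0x39007 flags P=1 W=1 U=1 S=0
  [1] read 0x39 idx=31: raw=0x3A007 flags P=1 W=1 U=1 S=0
  [2] read 0x3A idx=6: raw=0x3C007 flags P=1 W=1 U=1 S=0
  → PA=0x3C862  (3 entries read)
#1 VA=0x1C360293C (r,kernel):
  [0] read 0x37 idx=7: raw=0x3D007 flags P=1 W=1 U=1 S=0
  [1] read 0x3D idx=27: raw=0x41007 flags P=1 W=1 U=1 S=0
  [2] read 0x41 idx=2: raw=0x42007 flags P=1 W=1 U=1 S=0
  → PA=0x4293C  (3 entries read)

Access #0 PA: 0x3C862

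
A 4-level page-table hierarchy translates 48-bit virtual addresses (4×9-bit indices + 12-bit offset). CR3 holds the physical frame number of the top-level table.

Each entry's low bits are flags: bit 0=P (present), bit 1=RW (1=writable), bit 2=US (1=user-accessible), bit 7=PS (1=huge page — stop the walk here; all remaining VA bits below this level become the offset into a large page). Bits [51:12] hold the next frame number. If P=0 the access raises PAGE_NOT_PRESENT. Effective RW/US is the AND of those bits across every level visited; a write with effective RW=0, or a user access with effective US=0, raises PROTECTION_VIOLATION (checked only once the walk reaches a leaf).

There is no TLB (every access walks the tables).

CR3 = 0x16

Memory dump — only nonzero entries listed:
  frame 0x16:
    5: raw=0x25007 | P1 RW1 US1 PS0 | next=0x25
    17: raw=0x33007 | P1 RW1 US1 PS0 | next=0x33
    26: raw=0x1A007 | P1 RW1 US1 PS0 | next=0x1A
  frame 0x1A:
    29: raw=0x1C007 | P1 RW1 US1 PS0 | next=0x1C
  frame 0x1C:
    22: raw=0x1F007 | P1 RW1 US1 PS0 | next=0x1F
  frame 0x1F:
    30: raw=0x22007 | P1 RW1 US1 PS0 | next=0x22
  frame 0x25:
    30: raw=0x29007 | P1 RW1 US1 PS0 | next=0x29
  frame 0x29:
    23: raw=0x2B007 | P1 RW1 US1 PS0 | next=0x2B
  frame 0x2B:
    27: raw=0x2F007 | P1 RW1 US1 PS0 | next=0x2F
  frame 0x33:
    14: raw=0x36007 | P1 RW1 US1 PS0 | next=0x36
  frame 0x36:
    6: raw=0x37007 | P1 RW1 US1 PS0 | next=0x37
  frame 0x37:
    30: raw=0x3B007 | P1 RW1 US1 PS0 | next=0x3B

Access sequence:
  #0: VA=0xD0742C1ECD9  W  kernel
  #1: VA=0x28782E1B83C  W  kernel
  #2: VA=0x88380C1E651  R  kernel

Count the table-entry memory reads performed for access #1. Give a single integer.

Trace:
#0 VA=0xD0742C1ECD9 (w,kernel):
  L0: frame=0x16 idx=26 entry=0x1A007 [P=1 RW=1 US=1 PS=0]
  L1: frame=0x1A idx=29 entry=0x1C007 [P=1 RW=1 US=1 PS=0]
  L2: frame=0x1C idx=22 entry=0x1F007 [P=1 RW=1 US=1 PS=0]
  L3: frame=0x1F idx=30 entry=0x22007 [P=1 RW=1 US=1 PS=0]
  ⇒ phys 0x22CD9  [4 reads]
#1 VA=0x28782E1B83C (w,kernel):
  L0: frame=0x16 idx=5 entry=0x25007 [P=1 RW=1 US=1 PS=0]
  L1: frame=0x25 idx=30 entry=0x29007 [P=1 RW=1 US=1 PS=0]
  L2: frame=0x29 idx=23 entry=0x2B007 [P=1 RW=1 US=1 PS=0]
  L3: frame=0x2B idx=27 entry=0x2F007 [P=1 RW=1 US=1 PS=0]
  ⇒ phys 0x2F83C  [4 reads]
#2 VA=0x88380C1E651 (r,kernel):
  L0: frame=0x16 idx=17 entry=0x33007 [P=1 RW=1 US=1 PS=0]
  L1: frame=0x33 idx=14 entry=0x36007 [P=1 RW=1 US=1 PS=0]
  L2: frame=0x36 idx=6 entry=0x37007 [P=1 RW=1 US=1 PS=0]
  L3: frame=0x37 idx=30 entry=0x3B007 [P=1 RW=1 US=1 PS=0]
  ⇒ phys 0x3B651  [4 reads]

Entries read for #1: 4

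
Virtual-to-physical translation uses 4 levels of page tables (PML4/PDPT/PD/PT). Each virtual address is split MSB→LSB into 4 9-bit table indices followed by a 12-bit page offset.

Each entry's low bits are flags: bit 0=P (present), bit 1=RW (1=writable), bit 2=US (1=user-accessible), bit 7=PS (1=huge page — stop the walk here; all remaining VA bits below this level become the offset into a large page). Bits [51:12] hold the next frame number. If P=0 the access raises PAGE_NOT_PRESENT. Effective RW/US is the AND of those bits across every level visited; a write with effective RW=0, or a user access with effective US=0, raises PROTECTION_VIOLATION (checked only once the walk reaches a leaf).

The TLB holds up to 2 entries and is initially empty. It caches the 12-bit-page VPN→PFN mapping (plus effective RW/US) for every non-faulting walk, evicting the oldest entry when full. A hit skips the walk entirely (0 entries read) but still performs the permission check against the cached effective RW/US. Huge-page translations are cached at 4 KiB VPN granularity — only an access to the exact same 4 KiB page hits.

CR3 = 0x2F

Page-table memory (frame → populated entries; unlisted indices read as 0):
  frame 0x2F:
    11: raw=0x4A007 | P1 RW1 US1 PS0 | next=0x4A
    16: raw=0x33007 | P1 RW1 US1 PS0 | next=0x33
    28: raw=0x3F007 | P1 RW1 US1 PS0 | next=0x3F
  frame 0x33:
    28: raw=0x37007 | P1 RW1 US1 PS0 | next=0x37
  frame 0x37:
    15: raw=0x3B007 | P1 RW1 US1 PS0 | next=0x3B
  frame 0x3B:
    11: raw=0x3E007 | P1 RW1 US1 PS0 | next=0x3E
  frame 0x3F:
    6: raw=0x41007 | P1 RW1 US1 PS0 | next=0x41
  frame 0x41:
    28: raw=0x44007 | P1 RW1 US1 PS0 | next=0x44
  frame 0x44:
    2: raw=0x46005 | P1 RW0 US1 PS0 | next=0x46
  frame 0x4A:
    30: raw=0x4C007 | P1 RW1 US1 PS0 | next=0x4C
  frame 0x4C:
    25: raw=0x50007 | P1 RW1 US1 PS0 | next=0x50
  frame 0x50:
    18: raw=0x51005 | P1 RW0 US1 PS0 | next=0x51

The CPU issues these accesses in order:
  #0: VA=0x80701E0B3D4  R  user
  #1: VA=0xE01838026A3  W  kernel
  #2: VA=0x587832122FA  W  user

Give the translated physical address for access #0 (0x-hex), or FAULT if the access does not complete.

Walk each access:
#0 VA=0x80701E0B3D4 (r,user):
  lvl0: tbl 0x2F, slot 16 ⇒ 0x33007 (P1/RW1/US1/PS0)
  lvl1: tbl 0x33, slot 28 ⇒ 0x37007 (P1/RW1/US1/PS0)
  lvl2: tbl 0x37, slot 15 ⇒ 0x3B007 (P1/RW1/US1/PS0)
  lvl3: tbl 0x3B, slot 11 ⇒ 0x3E007 (P1/RW1/US1/PS0)
  ⇒ phys 0x3E3D4  [4 reads]
#1 VA=0xE01838026A3 (w,kernel):
  lvl0: tbl 0x2F, slot 28 ⇒ 0x3F007 (P1/RW1/US1/PS0)
  lvl1: tbl 0x3F, slot 6 ⇒ 0x41007 (P1/RW1/US1/PS0)
  lvl2: tbl 0x41, slot 28 ⇒ 0x44007 (P1/RW1/US1/PS0)
  lvl3: tbl 0x44, slot 2 ⇒ 0x46005 (P1/RW0/US1/PS0)
  ⇒ fault: PROTECTION_VIOLATION  — 4 lookups
#2 VA=0x587832122FA (w,user):
  lvl0: tbl 0x2F, slot 11 ⇒ 0x4A007 (P1/RW1/US1/PS0)
  lvl1: tbl 0x4A, slot 30 ⇒ 0x4C007 (P1/RW1/US1/PS0)
  lvl2: tbl 0x4C, slot 25 ⇒ 0x50007 (P1/RW1/US1/PS0)
  lvl3: tbl 0x50, slot 18 ⇒ 0x51005 (P1/RW0/US1/PS0)
  ⇒ fault: PROTECTION_VIOLATION  — 4 lookups

Access #0 PA: 0x3E3D4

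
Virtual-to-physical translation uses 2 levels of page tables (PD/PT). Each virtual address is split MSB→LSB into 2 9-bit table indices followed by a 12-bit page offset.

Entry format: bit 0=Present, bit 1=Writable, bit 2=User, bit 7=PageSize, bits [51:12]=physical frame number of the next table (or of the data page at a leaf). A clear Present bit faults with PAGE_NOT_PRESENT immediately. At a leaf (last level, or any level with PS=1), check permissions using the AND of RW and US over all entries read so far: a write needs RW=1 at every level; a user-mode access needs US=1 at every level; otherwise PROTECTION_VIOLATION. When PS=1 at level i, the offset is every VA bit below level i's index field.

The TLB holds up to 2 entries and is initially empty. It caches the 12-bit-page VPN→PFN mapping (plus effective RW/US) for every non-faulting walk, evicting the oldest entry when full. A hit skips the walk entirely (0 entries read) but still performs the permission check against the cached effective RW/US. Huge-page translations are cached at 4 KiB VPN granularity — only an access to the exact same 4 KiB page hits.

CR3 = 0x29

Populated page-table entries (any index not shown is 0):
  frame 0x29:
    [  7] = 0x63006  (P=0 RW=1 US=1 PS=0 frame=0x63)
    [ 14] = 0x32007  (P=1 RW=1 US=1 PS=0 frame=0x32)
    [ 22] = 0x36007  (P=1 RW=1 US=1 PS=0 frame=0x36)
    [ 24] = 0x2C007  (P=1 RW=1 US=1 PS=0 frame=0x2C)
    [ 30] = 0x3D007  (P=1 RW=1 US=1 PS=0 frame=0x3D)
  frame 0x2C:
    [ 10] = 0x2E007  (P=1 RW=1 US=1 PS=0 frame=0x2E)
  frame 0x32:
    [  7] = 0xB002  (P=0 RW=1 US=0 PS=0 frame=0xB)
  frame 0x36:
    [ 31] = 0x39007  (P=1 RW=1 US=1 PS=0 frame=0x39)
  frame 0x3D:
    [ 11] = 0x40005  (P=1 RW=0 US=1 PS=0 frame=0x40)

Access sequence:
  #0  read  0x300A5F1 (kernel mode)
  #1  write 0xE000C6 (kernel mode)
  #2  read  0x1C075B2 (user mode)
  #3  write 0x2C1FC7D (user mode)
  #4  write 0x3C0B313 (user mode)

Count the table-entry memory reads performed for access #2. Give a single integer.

Trace:
#0 VA=0x300A5F1 (r,kernel):
  L0: frame=0x29 idx=24 entry=0x2C007 [P=1 RW=1 US=1 PS=0]
  L1: frame=0x2C idx=10 entry=0x2E007 [P=1 RW=1 US=1 PS=0]
  → PA=0x2E5F1  (2 entries read)
#1 VA=0xE000C6 (w,kernel):
  L0: frame=0x29 idx=7 entry=0x63006 [P=0 RW=1 US=1 PS=0]
  ✗ PAGE_NOT_PRESENT  [1 reads]
#2 VA=0x1C075B2 (r,user):
  L0: frame=0x29 idx=14 entry=0x32007 [P=1 RW=1 US=1 PS=0]
  L1: frame=0x32 idx=7 entry=0xB002 [P=0 RW=1 US=0 PS=0]
  ✗ PAGE_NOT_PRESENT  [2 reads]
#3 VA=0x2C1FC7D (w,user):
  L0: frame=0x29 idx=22 entry=0x36007 [P=1 RW=1 US=1 PS=0]
  L1: frame=0x36 idx=31 entry=0x39007 [P=1 RW=1 US=1 PS=0]
  → PA=0x39C7D  (2 entries read)
#4 VA=0x3C0B313 (w,user):
  L0: frame=0x29 idx=30 entry=0x3D007 [P=1 RW=1 US=1 PS=0]
  L1: frame=0x3D idx=11 entry=0x40005 [P=1 RW=0 US=1 PS=0]
  ✗ PROTECTION_VIOLATION  [2 reads]

Entries read for #2: 2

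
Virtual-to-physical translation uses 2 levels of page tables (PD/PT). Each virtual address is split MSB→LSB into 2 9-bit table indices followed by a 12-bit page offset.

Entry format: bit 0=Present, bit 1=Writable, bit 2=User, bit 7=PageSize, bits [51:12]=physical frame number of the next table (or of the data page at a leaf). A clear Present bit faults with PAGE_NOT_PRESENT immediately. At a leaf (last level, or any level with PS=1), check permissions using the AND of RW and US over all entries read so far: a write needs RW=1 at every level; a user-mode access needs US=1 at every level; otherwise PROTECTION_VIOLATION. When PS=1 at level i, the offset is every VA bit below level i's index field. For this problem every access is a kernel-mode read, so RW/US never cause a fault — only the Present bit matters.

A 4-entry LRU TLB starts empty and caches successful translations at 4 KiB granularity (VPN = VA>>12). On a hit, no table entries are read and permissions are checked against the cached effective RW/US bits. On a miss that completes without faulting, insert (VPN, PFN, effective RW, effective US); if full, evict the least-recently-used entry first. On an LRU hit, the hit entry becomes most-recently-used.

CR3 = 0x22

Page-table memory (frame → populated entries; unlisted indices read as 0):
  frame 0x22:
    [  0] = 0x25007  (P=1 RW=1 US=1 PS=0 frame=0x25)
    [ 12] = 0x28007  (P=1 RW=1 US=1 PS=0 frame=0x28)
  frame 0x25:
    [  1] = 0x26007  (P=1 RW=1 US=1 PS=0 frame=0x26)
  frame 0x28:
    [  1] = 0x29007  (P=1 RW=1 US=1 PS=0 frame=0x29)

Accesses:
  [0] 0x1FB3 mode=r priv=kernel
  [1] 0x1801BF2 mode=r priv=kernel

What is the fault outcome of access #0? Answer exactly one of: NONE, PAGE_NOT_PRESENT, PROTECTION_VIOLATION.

Per-access translation:
#0 VA=0x1FB3 (r,kernel):
  L0: frame=0x22 idx=0 entry=0x25007 [P=1 RW=1 US=1 PS=0]
  L1: frame=0x25 idx=1 entry=0x26007 [P=1 RW=1 US=1 PS=0]
  → PA=0x26FB3  (2 entries read)
#1 VA=0x1801BF2 (r,kernel):
  L0: frame=0x22 idx=12 entry=0x28007 [P=1 RW=1 US=1 PS=0]
  L1: frame=0x28 idx=1 entry=0x29007 [P=1 RW=1 US=1 PS=0]
  → PA=0x29BF2  (2 entries read)

Access #0 fault: NONE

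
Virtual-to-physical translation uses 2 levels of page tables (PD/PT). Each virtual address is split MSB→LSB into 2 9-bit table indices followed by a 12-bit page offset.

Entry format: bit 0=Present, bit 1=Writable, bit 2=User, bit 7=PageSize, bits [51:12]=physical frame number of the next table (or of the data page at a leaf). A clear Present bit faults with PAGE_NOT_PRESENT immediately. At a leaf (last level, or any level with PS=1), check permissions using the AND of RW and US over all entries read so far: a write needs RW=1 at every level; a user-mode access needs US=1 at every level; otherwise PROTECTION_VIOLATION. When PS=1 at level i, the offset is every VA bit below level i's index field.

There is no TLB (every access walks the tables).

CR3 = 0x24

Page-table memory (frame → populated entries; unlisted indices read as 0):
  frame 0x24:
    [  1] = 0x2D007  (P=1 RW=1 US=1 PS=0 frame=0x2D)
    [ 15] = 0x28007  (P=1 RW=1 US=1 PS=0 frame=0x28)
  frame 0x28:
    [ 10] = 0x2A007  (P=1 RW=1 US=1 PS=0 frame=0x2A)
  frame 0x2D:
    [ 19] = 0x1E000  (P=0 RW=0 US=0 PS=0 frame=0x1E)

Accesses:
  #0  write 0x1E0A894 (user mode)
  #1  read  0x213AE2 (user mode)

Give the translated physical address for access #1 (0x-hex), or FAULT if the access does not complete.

Per-access translation:
#0 VA=0x1E0A894 (w,user):
  lvl0: tbl 0x24, slot 15 ⇒ 0x28007 (P1/RW1/US1/PS0)
  lvl1: tbl 0x28, slot 10 ⇒ 0x2A007 (P1/RW1/US1/PS0)
  → PA=0x2A894  (2 entries read)
#1 VA=0x213AE2 (r,user):
  lvl0: tbl 0x24, slot 1 ⇒ 0x2D007 (P1/RW1/US1/PS0)
  lvl1: tbl 0x2D, slot 19 ⇒ 0x1E000 (P0/RW0/US0/PS0)
  ⇒ fault: PAGE_NOT_PRESENT  — 2 lookups

Access #1 PA: FAULT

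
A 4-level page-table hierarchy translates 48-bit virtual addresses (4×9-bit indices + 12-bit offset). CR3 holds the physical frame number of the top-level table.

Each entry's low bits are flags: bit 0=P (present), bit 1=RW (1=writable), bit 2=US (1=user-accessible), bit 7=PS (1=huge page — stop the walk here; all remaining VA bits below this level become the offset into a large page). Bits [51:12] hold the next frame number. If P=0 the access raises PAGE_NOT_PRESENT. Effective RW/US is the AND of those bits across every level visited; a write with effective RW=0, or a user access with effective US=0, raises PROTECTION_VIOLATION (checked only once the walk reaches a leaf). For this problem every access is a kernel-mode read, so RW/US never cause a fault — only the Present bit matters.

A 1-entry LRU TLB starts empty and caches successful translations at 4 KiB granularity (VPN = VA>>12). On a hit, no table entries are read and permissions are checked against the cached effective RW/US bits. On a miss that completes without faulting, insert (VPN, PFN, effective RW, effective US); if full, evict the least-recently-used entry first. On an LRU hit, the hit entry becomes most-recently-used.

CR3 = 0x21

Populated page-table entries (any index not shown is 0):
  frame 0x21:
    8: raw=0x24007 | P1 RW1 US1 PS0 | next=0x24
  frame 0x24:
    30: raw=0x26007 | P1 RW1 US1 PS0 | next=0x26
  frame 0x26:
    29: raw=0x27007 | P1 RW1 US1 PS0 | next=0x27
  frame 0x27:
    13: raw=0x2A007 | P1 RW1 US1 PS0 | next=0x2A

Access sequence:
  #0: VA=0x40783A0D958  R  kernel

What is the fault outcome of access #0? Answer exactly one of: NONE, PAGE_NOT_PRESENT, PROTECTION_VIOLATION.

Trace:
#0 VA=0x40783A0D958 (r,kernel):
  L0: frame=0x21 idx=8 entry=0x24007 [P=1 RW=1 US=1 PS=0]
  L1: frame=0x24 idx=30 entry=0x26007 [P=1 RW=1 US=1 PS=0]
  L2: frame=0x26 idx=29 entry=0x27007 [P=1 RW=1 US=1 PS=0]
  L3: frame=0x27 idx=13 entry=0x2A007 [P=1 RW=1 US=1 PS=0]
  → PA=0x2A958  (4 entries read)

Access #0 fault: NONE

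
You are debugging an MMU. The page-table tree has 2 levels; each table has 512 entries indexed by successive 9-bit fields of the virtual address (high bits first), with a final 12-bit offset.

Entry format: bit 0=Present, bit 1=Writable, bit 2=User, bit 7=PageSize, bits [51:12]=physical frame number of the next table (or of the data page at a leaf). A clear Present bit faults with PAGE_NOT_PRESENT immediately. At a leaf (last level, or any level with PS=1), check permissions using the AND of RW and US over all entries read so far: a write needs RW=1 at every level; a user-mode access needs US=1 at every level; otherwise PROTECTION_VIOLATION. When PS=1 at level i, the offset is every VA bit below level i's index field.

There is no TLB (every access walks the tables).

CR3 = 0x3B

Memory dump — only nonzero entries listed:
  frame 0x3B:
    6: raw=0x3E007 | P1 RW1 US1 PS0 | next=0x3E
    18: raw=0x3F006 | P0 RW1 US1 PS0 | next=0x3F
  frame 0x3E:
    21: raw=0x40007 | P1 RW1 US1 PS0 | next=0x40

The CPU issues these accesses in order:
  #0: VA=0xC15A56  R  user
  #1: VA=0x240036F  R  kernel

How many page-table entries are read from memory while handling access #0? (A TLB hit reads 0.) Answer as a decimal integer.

Trace:
#0 VA=0xC15A56 (r,user):
  L0: frame=0x3B idx=6 entry=0x3E007 [P=1 RW=1 US=1 PS=0]
  L1: frame=0x3E idx=21 entry=0x40007 [P=1 RW=1 US=1 PS=0]
  ✓ 0x40A56  — 2 lookups
#1 VA=0x240036F (r,kernel):
  L0: frame=0x3B idx=18 entry=0x3F006 [P=0 RW=1 US=1 PS=0]
  → PAGE_NOT_PRESENT  (1 entries read)

Entries read for #0: 2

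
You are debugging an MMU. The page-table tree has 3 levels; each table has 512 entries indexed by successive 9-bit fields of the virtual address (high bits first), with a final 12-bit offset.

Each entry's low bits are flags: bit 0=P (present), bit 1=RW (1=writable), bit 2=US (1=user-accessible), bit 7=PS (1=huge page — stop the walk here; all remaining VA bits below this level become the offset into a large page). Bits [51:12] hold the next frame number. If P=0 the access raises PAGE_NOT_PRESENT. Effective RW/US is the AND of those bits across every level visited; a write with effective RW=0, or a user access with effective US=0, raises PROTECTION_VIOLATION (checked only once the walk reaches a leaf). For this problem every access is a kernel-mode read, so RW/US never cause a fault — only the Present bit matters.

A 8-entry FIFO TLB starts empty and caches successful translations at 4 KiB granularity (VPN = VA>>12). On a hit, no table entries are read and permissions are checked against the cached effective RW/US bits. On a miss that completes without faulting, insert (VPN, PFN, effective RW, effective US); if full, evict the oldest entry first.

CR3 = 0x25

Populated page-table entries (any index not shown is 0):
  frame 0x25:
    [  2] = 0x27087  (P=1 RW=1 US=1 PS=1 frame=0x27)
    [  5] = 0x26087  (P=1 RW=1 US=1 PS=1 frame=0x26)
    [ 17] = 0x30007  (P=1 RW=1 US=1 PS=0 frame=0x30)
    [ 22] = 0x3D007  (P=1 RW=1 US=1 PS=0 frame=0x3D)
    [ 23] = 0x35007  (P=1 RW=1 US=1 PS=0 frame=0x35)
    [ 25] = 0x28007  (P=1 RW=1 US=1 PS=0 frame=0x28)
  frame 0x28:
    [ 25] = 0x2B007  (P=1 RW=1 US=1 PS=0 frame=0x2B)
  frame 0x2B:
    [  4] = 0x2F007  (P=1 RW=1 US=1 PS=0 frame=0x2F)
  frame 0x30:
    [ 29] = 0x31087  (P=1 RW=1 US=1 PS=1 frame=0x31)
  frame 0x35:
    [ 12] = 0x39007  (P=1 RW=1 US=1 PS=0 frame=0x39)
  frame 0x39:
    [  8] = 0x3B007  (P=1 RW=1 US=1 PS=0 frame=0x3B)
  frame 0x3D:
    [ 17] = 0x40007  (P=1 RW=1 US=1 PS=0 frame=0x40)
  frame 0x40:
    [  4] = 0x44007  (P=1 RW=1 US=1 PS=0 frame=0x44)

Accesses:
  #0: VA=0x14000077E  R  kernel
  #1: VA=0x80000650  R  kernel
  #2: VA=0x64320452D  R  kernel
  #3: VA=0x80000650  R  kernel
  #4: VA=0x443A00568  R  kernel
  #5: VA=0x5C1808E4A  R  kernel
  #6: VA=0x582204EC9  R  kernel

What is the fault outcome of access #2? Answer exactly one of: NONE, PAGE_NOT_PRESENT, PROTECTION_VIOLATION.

Per-access translation:
#0 VA=0x14000077E (r,kernel):
  L0 @0x25[5] → 0x26087  P=1,RW=1,US=1,PS=1
  ⇒ phys 0x2677E (huge @L0)  [1 reads]
#1 VA=0x80000650 (r,kernel):
  L0 @0x25[2] → 0x27087  P=1,RW=1,US=1,PS=1
  ⇒ phys 0x27650 (huge @L0)  [1 reads]
#2 VA=0x64320452D (r,kernel):
  L0 @0x25[25] → 0x28007  P=1,RW=1,US=1,PS=0
  L1 @0x28[25] → 0x2B007  P=1,RW=1,US=1,PS=0
  L2 @0x2B[4] → 0x2F007  P=1,RW=1,US=1,PS=0
  ⇒ phys 0x2F52D  [3 reads]
#3 VA=0x80000650 (r,kernel):
  TLB hit vpn=0x80000 → PA=0x27650
#4 VA=0x443A00568 (r,kernel):
  L0 @0x25[17] → 0x30007  P=1,RW=1,US=1,PS=0
  L1 @0x30[29] → 0x31087  P=1,RW=1,US=1,PS=1
  ⇒ phys 0x31568 (huge @L1)  [2 reads]
#5 VA=0x5C1808E4A (r,kernel):
  L0 @0x25[23] → 0x35007  P=1,RW=1,US=1,PS=0
  L1 @0x35[12] → 0x39007  P=1,RW=1,US=1,PS=0
  L2 @0x39[8] → 0x3B007  P=1,RW=1,US=1,PS=0
  ⇒ phys 0x3BE4A  [3 reads]
#6 VA=0x582204EC9 (r,kernel):
  L0 @0x25[22] → 0x3D007  P=1,RW=1,US=1,PS=0
  L1 @0x3D[17] → 0x40007  P=1,RW=1,US=1,PS=0
  L2 @0x40[4] → 0x44007  P=1,RW=1,US=1,PS=0
  ⇒ phys 0x44EC9  [3 reads]

Access #2 fault: NONE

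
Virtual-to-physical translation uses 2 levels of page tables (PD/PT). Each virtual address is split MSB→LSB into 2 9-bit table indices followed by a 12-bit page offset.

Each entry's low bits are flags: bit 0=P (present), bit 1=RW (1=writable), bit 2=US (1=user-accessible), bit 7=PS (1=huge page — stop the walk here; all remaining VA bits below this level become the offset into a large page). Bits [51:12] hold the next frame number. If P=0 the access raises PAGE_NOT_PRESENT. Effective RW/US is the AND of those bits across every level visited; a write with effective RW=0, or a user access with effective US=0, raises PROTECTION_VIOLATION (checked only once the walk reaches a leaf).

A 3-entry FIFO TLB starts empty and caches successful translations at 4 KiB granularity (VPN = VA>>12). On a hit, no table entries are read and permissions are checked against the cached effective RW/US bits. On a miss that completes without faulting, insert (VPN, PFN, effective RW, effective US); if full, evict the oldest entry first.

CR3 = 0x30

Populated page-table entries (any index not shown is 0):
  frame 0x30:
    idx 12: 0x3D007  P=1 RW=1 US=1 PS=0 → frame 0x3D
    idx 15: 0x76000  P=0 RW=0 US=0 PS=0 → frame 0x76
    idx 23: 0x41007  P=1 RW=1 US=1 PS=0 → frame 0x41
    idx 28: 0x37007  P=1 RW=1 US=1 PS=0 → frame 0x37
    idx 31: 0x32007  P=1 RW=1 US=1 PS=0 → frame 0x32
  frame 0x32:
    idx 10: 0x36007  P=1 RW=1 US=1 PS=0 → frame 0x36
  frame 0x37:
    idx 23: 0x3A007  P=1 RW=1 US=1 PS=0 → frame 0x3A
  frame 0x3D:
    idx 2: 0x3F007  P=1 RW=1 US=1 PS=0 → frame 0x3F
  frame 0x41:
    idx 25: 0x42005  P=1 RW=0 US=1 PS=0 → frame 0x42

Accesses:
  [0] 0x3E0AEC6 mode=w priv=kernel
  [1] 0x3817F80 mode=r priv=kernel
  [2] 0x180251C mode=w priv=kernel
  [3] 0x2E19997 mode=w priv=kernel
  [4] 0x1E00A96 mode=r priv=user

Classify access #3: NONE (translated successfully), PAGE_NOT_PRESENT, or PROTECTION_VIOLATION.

Walk each access:
#0 VA=0x3E0AEC6 (w,kernel):
  L0: frame=0x30 idx=31 entry=0x32007 [P=1 RW=1 US=1 PS=0]
  L1: frame=0x32 idx=10 entry=0x36007 [P=1 RW=1 US=1 PS=0]
  → PA=0x36EC6  (2 entries read)
#1 VA=0x3817F80 (r,kernel):
  L0: frame=0x30 idx=28 entry=0x37007 [P=1 RW=1 US=1 PS=0]
  L1: frame=0x37 idx=23 entry=0x3A007 [P=1 RW=1 US=1 PS=0]
  → PA=0x3AF80  (2 entries read)
#2 VA=0x180251C (w,kernel):
  L0: frame=0x30 idx=12 entry=0x3D007 [P=1 RW=1 US=1 PS=0]
  L1: frame=0x3D idx=2 entry=0x3F007 [P=1 RW=1 US=1 PS=0]
  → PA=0x3F51C  (2 entries read)
#3 VA=0x2E19997 (w,kernel):
  L0: frame=0x30 idx=23 entry=0x41007 [P=1 RW=1 US=1 PS=0]
  L1: frame=0x41 idx=25 entry=0x42005 [P=1 RW=0 US=1 PS=0]
  ⇒ fault: PROTECTION_VIOLATION  — 2 lookups
#4 VA=0x1E00A96 (r,user):
  L0: frame=0x30 idx=15 entry=0x76000 [P=0 RW=0 US=0 PS=0]
  ⇒ fault: PAGE_NOT_PRESENT  — 1 lookups

Access #3 fault: PROTECTION_VIOLATION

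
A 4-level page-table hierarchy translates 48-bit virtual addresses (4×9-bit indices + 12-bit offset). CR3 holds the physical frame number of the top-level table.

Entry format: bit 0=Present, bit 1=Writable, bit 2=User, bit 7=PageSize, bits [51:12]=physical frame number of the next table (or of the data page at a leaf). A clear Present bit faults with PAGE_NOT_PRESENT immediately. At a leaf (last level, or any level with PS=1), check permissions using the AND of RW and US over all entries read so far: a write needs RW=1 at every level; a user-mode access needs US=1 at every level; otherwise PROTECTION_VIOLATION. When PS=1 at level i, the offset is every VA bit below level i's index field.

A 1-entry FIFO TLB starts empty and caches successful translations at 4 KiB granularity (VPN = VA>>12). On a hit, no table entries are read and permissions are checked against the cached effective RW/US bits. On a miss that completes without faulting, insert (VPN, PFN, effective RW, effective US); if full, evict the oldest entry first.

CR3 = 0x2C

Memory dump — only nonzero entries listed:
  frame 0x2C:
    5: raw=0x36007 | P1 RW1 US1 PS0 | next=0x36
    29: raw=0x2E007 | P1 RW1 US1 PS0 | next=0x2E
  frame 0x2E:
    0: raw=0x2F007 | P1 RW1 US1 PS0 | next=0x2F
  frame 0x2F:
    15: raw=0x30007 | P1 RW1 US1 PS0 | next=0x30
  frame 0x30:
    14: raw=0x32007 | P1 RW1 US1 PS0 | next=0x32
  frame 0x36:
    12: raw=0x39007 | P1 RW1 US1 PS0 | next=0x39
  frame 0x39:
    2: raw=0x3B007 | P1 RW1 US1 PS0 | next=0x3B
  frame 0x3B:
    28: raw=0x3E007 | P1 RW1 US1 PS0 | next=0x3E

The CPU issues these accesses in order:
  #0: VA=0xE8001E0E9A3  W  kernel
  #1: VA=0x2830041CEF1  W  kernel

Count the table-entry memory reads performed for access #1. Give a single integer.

Walk each access:
#0 VA=0xE8001E0E9A3 (w,kernel):
  [0] read 0x2C idx=29: raw=0x2E007 flags P=1 W=1 U=1 S=0
  [1] read 0x2E idx=0: raw=0x2F007 flags P=1 W=1 U=1 S=0
  [2] read 0x2F idx=15: raw=0x30007 flags P=1 W=1 U=1 S=0
  [3] read 0x30 idx=14: raw=0x32007 flags P=1 W=1 U=1 S=0
  ⇒ phys 0x329A3  [4 reads]
#1 VA=0x2830041CEF1 (w,kernel):
  [0] read 0x2C idx=5: raw=0x36007 flags P=1 W=1 U=1 S=0
  [1] read 0x36 idx=12: raw=0x39007 flags P=1 W=1 U=1 S=0
  [2] read 0x39 idx=2: raw=0x3B007 flags P=1 W=1 U=1 S=0
  [3] read 0x3B idx=28: raw=0x3E007 flags P=1 W=1 U=1 S=0
  ⇒ phys 0x3EEF1  [4 reads]

Entries read for #1: 4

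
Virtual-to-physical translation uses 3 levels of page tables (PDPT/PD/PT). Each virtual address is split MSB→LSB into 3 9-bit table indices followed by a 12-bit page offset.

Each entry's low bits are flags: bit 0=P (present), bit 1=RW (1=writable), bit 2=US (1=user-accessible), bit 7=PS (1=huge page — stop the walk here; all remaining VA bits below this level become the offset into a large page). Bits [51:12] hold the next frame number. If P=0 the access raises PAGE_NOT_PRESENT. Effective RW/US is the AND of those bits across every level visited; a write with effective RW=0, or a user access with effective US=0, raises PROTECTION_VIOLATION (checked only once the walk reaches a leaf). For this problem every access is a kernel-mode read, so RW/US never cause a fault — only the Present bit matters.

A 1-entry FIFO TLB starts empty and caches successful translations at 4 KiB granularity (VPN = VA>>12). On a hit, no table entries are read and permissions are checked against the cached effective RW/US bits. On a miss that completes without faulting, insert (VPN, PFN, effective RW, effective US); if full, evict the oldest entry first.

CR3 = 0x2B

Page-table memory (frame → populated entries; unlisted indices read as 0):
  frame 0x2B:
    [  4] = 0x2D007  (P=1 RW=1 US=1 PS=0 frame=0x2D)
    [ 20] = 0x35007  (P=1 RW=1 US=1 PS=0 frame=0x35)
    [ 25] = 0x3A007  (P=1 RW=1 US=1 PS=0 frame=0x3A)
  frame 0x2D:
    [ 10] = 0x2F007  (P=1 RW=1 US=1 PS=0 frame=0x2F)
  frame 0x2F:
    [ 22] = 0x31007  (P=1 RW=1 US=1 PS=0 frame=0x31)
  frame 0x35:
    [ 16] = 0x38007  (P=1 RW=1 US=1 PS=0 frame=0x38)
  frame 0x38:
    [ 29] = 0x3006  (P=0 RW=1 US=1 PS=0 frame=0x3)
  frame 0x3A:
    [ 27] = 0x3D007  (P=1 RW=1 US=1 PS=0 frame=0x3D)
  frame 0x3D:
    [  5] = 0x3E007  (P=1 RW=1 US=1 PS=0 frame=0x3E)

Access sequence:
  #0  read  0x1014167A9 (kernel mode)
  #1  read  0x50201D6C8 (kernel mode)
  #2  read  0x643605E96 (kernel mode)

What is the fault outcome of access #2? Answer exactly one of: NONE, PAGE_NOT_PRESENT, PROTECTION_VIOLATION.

Walk each access:
#0 VA=0x1014167A9 (r,kernel):
  [0] read 0x2B idx=4: raw=0x2D007 flags P=1 W=1 U=1 S=0
  [1] read 0x2D idx=10: raw=0x2F007 flags P=1 W=1 U=1 S=0
  [2] read 0x2F idx=22: raw=0x31007 flags P=1 W=1 U=1 S=0
  → PA=0x317A9  (3 entries read)
#1 VA=0x50201D6C8 (r,kernel):
  [0] read 0x2B idx=20: raw=0x35007 flags P=1 W=1 U=1 S=0
  [1] read 0x35 idx=16: raw=0x38007 flags P=1 W=1 U=1 S=0
  [2] read 0x38 idx=29: raw=0x3006 flags P=0 W=1 U=1 S=0
  ⇒ fault: PAGE_NOT_PRESENT  — 3 lookups
#2 VA=0x643605E96 (r,kernel):
  [0] read 0x2B idx=25: raw=0x3A007 flags P=1 W=1 U=1 S=0
  [1] read 0x3A idx=27: raw=0x3D007 flags P=1 W=1 U=1 S=0
  [2] read 0x3D idx=5: raw=0x3E007 flags P=1 W=1 U=1 S=0
  → PA=0x3EE96  (3 entries read)

Access #2 fault: NONE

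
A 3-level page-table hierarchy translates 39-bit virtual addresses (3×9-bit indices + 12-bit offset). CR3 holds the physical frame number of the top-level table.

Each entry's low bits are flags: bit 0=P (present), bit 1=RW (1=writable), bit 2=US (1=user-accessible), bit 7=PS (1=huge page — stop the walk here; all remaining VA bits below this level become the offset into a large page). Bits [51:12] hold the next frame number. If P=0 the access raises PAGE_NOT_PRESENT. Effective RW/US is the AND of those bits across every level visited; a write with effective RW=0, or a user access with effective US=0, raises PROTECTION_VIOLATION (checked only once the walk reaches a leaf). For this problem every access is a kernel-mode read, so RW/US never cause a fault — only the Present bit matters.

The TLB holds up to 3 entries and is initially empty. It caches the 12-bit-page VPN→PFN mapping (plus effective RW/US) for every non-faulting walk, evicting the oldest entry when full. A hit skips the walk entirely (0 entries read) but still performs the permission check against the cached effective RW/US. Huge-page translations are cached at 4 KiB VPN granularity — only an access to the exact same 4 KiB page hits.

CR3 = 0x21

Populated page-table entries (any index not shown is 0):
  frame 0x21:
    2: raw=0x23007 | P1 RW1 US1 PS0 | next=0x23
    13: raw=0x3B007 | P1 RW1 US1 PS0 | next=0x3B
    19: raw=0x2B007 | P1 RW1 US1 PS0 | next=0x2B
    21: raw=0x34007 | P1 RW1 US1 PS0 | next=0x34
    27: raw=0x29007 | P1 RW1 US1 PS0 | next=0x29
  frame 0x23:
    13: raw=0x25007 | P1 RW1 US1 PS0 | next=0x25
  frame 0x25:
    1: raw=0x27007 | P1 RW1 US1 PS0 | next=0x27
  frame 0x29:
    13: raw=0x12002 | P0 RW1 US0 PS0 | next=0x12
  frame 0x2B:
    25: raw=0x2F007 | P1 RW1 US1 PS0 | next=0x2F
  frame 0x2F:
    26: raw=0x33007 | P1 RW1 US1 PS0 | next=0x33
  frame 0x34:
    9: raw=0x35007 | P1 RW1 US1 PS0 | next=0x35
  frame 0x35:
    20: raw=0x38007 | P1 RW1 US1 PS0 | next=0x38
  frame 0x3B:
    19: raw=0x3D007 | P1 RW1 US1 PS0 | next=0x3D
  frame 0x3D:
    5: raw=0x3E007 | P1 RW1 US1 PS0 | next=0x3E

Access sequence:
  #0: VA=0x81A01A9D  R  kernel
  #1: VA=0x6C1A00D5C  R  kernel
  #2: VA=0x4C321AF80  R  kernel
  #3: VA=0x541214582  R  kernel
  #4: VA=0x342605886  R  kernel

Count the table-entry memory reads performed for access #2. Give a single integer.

Walk each access:
#0 VA=0x81A01A9D (r,kernel):
  L0: frame=0x21 idx=2 entry=0x23007 [P=1 RW=1 US=1 PS=0]
  L1: frame=0x23 idx=13 entry=0x25007 [P=1 RW=1 US=1 PS=0]
  L2: frame=0x25 idx=1 entry=0x27007 [P=1 RW=1 US=1 PS=0]
  → PA=0x27A9D  (3 entries read)
#1 VA=0x6C1A00D5C (r,kernel):
  L0: frame=0x21 idx=27 entry=0x29007 [P=1 RW=1 US=1 PS=0]
  L1: frame=0x29 idx=13 entry=0x12002 [P=0 RW=1 US=0 PS=0]
  ✗ PAGE_NOT_PRESENT  [2 reads]
#2 VA=0x4C321AF80 (r,kernel):
  L0: frame=0x21 idx=19 entry=0x2B007 [P=1 RW=1 US=1 PS=0]
  L1: frame=0x2B idx=25 entry=0x2F007 [P=1 RW=1 US=1 PS=0]
  L2: frame=0x2F idx=26 entry=0x33007 [P=1 RW=1 US=1 PS=0]
  → PA=0x33F80  (3 entries read)
#3 VA=0x541214582 (r,kernel):
  L0: frame=0x21 idx=21 entry=0x34007 [P=1 RW=1 US=1 PS=0]
  L1: frame=0x34 idx=9 entry=0x35007 [P=1 RW=1 US=1 PS=0]
  L2: frame=0x35 idx=20 entry=0x38007 [P=1 RW=1 US=1 PS=0]
  → PA=0x38582  (3 entries read)
#4 VA=0x342605886 (r,kernel):
  L0: frame=0x21 idx=13 entry=0x3B007 [P=1 RW=1 US=1 PS=0]
  L1: frame=0x3B idx=19 entry=0x3D007 [P=1 RW=1 US=1 PS=0]
  L2: frame=0x3D idx=5 entry=0x3E007 [P=1 RW=1 US=1 PS=0]
  → PA=0x3E886  (3 entries read)

Entries read for #2: 3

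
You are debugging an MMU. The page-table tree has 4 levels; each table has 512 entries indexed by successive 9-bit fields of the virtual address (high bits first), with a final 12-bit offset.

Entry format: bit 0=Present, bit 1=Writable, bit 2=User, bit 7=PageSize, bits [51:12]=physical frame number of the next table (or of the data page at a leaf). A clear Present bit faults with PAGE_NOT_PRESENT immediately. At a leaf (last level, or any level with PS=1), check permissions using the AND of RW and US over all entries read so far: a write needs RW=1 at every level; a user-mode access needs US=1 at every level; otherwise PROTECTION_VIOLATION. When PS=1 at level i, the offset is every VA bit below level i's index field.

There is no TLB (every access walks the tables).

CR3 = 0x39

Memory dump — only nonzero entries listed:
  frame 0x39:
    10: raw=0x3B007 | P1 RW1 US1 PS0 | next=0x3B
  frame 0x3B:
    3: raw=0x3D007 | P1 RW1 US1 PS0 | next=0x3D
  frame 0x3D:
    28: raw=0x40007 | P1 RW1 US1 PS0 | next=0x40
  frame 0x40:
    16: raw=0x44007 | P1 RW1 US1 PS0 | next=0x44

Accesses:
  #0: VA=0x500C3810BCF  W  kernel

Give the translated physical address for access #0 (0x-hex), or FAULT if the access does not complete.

Trace:
#0 VA=0x500C3810BCF (w,kernel):
  L0 @0x39[10] → 0x3B007  P=1,RW=1,US=1,PS=0
  L1 @0x3B[3] → 0x3D007  P=1,RW=1,US=1,PS=0
  L2 @0x3D[28] → 0x40007  P=1,RW=1,US=1,PS=0
  L3 @0x40[16] → 0x44007  P=1,RW=1,US=1,PS=0
  → PA=0x44BCF  (4 entries read)

Access #0 PA: 0x44BCF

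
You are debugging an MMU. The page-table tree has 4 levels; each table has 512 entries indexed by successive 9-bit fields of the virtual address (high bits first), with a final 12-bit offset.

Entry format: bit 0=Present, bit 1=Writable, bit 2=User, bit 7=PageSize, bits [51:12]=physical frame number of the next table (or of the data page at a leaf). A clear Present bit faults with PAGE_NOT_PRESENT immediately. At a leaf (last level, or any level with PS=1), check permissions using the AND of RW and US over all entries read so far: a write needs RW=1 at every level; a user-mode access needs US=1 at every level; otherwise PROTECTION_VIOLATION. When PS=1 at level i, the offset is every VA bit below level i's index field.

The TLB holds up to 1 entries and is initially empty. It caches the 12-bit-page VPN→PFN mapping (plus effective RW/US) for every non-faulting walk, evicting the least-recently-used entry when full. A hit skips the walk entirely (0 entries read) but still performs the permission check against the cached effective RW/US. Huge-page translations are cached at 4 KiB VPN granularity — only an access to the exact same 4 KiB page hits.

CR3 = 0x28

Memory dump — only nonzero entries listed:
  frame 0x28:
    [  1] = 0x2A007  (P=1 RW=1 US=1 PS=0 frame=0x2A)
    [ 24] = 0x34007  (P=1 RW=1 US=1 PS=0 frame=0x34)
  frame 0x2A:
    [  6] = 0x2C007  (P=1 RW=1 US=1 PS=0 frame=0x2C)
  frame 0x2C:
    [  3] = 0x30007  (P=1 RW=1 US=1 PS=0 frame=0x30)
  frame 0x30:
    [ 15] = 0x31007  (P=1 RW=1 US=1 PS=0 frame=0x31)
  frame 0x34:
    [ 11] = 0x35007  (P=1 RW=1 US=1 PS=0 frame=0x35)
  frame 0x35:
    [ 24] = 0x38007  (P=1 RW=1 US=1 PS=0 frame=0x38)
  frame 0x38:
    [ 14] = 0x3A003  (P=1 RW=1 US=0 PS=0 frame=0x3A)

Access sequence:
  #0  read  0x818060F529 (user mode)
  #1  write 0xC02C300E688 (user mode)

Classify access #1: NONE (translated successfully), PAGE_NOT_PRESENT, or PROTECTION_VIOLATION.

Per-access translation:
#0 VA=0x818060F529 (r,user):
  lvl0: tbl 0x28, slot 1 ⇒ 0x2A007 (P1/RW1/US1/PS0)
  lvl1: tbl 0x2A, slot 6 ⇒ 0x2C007 (P1/RW1/US1/PS0)
  lvl2: tbl 0x2C, slot 3 ⇒ 0x30007 (P1/RW1/US1/PS0)
  lvl3: tbl 0x30, slot 15 ⇒ 0x31007 (P1/RW1/US1/PS0)
  → PA=0x31529  (4 entries read)
#1 VA=0xC02C300E688 (w,user):
  lvl0: tbl 0x28, slot 24 ⇒ 0x34007 (P1/RW1/US1/PS0)
  lvl1: tbl 0x34, slot 11 ⇒ 0x35007 (P1/RW1/US1/PS0)
  lvl2: tbl 0x35, slot 24 ⇒ 0x38007 (P1/RW1/US1/PS0)
  lvl3: tbl 0x38, slot 14 ⇒ 0x3A003 (P1/RW1/US0/PS0)
  ⇒ fault: PROTECTION_VIOLATION  — 4 lookups

Access #1 fault: PROTECTION_VIOLATION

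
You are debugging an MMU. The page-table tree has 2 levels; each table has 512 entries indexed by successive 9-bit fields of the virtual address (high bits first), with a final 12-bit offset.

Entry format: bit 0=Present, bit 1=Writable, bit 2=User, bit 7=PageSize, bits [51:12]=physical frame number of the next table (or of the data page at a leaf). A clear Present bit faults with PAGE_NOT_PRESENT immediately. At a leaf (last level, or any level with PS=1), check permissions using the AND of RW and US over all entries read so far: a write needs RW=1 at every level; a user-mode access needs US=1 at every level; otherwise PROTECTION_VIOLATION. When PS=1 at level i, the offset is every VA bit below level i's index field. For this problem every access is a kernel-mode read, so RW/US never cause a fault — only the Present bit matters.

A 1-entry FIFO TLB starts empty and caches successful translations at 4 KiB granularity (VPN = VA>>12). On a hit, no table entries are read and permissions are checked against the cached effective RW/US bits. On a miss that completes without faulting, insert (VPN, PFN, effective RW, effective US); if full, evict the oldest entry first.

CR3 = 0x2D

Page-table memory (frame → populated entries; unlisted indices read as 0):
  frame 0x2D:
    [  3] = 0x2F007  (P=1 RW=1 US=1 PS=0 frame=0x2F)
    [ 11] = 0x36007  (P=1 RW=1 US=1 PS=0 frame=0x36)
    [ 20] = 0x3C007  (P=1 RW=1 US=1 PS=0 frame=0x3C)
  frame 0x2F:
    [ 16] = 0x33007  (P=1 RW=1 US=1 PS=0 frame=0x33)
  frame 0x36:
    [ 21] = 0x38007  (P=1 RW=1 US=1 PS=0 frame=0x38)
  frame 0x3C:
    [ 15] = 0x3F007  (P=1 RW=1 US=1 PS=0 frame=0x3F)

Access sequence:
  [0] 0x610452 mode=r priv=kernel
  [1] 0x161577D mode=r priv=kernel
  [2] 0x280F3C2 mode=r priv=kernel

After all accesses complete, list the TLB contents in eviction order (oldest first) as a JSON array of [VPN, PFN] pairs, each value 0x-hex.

Walk each access:
#0 VA=0x610452 (r,kernel):
  L0 @0x2D[3] → 0x2F007  P=1,RW=1,US=1,PS=0
  L1 @0x2F[16] → 0x33007  P=1,RW=1,US=1,PS=0
  ⇒ phys 0x33452  [2 reads]
#1 VA=0x161577D (r,kernel):
  L0 @0x2D[11] → 0x36007  P=1,RW=1,US=1,PS=0
  L1 @0x36[21] → 0x38007  P=1,RW=1,US=1,PS=0
  ⇒ phys 0x3877D  [2 reads]
#2 VA=0x280F3C2 (r,kernel):
  L0 @0x2D[20] → 0x3C007  P=1,RW=1,US=1,PS=0
  L1 @0x3C[15] → 0x3F007  P=1,RW=1,US=1,PS=0
  ⇒ phys 0x3F3C2  [2 reads]

TLB: [["0x280F", "0x3F"]]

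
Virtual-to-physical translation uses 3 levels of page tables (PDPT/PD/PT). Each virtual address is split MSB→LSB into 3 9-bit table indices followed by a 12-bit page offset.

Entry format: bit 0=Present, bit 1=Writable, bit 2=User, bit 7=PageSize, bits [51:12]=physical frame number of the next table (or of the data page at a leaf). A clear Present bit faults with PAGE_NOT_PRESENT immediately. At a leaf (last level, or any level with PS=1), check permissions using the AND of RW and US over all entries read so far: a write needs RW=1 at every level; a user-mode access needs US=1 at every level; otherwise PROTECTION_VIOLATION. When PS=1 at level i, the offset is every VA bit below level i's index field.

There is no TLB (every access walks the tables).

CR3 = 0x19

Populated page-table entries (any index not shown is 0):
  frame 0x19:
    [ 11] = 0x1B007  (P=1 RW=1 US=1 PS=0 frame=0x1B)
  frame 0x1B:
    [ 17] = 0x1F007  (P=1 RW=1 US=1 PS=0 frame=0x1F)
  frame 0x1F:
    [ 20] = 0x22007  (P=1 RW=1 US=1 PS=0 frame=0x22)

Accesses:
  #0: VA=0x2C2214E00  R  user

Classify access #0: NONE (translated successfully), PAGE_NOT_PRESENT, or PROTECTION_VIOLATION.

Per-access translation:
#0 VA=0x2C2214E00 (r,user):
  L0: frame=0x19 idx=11 entry=0x1B007 [P=1 RW=1 US=1 PS=0]
  L1: frame=0x1B idx=17 entry=0x1F007 [P=1 RW=1 US=1 PS=0]
  L2: frame=0x1F idx=20 entry=0x22007 [P=1 RW=1 US=1 PS=0]
  → PA=0x22E00  (3 entries read)

Access #0 fault: NONE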